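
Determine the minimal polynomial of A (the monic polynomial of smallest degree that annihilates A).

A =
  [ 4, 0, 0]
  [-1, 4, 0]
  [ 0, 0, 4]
x^2 - 8*x + 16

The characteristic polynomial is χ_A(x) = (x - 4)^3, so the eigenvalues are known. The minimal polynomial is
  m_A(x) = Π_λ (x − λ)^{k_λ}
where k_λ is the size of the *largest* Jordan block for λ (equivalently, the smallest k with (A − λI)^k v = 0 for every generalised eigenvector v of λ).

  λ = 4: largest Jordan block has size 2, contributing (x − 4)^2

So m_A(x) = (x - 4)^2 = x^2 - 8*x + 16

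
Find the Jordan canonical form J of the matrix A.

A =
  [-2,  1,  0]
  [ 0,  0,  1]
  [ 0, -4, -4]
J_3(-2)

The characteristic polynomial is
  det(x·I − A) = x^3 + 6*x^2 + 12*x + 8 = (x + 2)^3

Eigenvalues and multiplicities (the geometric multiplicity of λ is n − rank(A − λI), which equals the number of Jordan blocks for λ):
  λ = -2: algebraic multiplicity = 3, geometric multiplicity = 1

Determining the block sizes for each eigenvalue:
  λ = -2: one block (gm = 1), so the single block has size am = 3 → block sizes [3]

Assembling the blocks gives a Jordan form
J =
  [-2,  1,  0]
  [ 0, -2,  1]
  [ 0,  0, -2]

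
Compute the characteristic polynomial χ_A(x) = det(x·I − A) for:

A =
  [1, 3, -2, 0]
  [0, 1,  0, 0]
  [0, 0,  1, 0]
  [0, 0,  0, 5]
x^4 - 8*x^3 + 18*x^2 - 16*x + 5

Expanding det(x·I − A) (e.g. by cofactor expansion or by noting that A is similar to its Jordan form J, which has the same characteristic polynomial as A) gives
  χ_A(x) = x^4 - 8*x^3 + 18*x^2 - 16*x + 5
which factors as (x - 5)*(x - 1)^3. The eigenvalues (with algebraic multiplicities) are λ = 1 with multiplicity 3, λ = 5 with multiplicity 1.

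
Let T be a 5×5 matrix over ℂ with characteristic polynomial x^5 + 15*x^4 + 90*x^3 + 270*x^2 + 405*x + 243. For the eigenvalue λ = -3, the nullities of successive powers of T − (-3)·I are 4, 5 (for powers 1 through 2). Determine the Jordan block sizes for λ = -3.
Block sizes for λ = -3: [2, 1, 1, 1]

From the dimensions of kernels of powers, the number of Jordan blocks of size at least j is d_j − d_{j−1} where d_j = dim ker(N^j) (with d_0 = 0). Computing the differences gives [4, 1].
The number of blocks of size exactly k is (#blocks of size ≥ k) − (#blocks of size ≥ k + 1), so the partition is: 3 block(s) of size 1, 1 block(s) of size 2.
In nonincreasing order the block sizes are [2, 1, 1, 1].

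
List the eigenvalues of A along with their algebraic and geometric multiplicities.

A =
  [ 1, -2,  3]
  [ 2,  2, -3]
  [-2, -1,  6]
λ = 3: alg = 3, geom = 1

Step 1 — factor the characteristic polynomial to read off the algebraic multiplicities:
  χ_A(x) = (x - 3)^3

Step 2 — compute geometric multiplicities via the rank-nullity identity g(λ) = n − rank(A − λI):
  rank(A − (3)·I) = 2, so dim ker(A − (3)·I) = n − 2 = 1

Summary:
  λ = 3: algebraic multiplicity = 3, geometric multiplicity = 1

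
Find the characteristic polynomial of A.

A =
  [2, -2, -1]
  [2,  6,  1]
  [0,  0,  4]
x^3 - 12*x^2 + 48*x - 64

Expanding det(x·I − A) (e.g. by cofactor expansion or by noting that A is similar to its Jordan form J, which has the same characteristic polynomial as A) gives
  χ_A(x) = x^3 - 12*x^2 + 48*x - 64
which factors as (x - 4)^3. The eigenvalues (with algebraic multiplicities) are λ = 4 with multiplicity 3.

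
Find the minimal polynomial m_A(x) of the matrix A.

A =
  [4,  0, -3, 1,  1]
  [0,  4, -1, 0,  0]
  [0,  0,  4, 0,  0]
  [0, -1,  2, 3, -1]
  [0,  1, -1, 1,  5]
x^3 - 12*x^2 + 48*x - 64

The characteristic polynomial is χ_A(x) = (x - 4)^5, so the eigenvalues are known. The minimal polynomial is
  m_A(x) = Π_λ (x − λ)^{k_λ}
where k_λ is the size of the *largest* Jordan block for λ (equivalently, the smallest k with (A − λI)^k v = 0 for every generalised eigenvector v of λ).

  λ = 4: largest Jordan block has size 3, contributing (x − 4)^3

So m_A(x) = (x - 4)^3 = x^3 - 12*x^2 + 48*x - 64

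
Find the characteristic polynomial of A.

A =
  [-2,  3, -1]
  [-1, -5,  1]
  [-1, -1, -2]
x^3 + 9*x^2 + 27*x + 27

Expanding det(x·I − A) (e.g. by cofactor expansion or by noting that A is similar to its Jordan form J, which has the same characteristic polynomial as A) gives
  χ_A(x) = x^3 + 9*x^2 + 27*x + 27
which factors as (x + 3)^3. The eigenvalues (with algebraic multiplicities) are λ = -3 with multiplicity 3.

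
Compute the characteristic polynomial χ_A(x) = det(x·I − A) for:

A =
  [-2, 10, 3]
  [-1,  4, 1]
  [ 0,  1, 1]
x^3 - 3*x^2 + 3*x - 1

Expanding det(x·I − A) (e.g. by cofactor expansion or by noting that A is similar to its Jordan form J, which has the same characteristic polynomial as A) gives
  χ_A(x) = x^3 - 3*x^2 + 3*x - 1
which factors as (x - 1)^3. The eigenvalues (with algebraic multiplicities) are λ = 1 with multiplicity 3.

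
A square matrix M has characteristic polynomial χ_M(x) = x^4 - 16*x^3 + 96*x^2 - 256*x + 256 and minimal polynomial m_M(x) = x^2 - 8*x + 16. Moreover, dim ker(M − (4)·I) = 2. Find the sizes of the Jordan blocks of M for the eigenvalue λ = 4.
Block sizes for λ = 4: [2, 2]

Step 1 — from the characteristic polynomial, algebraic multiplicity of λ = 4 is 4. From dim ker(M − (4)·I) = 2, there are exactly 2 Jordan blocks for λ = 4.
Step 2 — from the minimal polynomial, the factor (x − 4)^2 tells us the largest block for λ = 4 has size 2.
Step 3 — with total size 4, 2 blocks, and largest block 2, the block sizes (in nonincreasing order) are [2, 2].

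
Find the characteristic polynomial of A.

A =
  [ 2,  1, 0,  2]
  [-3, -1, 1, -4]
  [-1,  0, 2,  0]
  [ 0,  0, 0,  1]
x^4 - 4*x^3 + 6*x^2 - 4*x + 1

Expanding det(x·I − A) (e.g. by cofactor expansion or by noting that A is similar to its Jordan form J, which has the same characteristic polynomial as A) gives
  χ_A(x) = x^4 - 4*x^3 + 6*x^2 - 4*x + 1
which factors as (x - 1)^4. The eigenvalues (with algebraic multiplicities) are λ = 1 with multiplicity 4.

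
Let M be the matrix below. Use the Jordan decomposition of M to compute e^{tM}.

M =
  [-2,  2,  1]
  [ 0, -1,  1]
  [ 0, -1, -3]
e^{tM} =
  [exp(-2*t), t^2*exp(-2*t)/2 + 2*t*exp(-2*t), t^2*exp(-2*t)/2 + t*exp(-2*t)]
  [0, t*exp(-2*t) + exp(-2*t), t*exp(-2*t)]
  [0, -t*exp(-2*t), -t*exp(-2*t) + exp(-2*t)]

Strategy: write M = P · J · P⁻¹ where J is a Jordan canonical form, so e^{tM} = P · e^{tJ} · P⁻¹, and e^{tJ} can be computed block-by-block.

M has Jordan form
J =
  [-2,  1,  0]
  [ 0, -2,  1]
  [ 0,  0, -2]
(up to reordering of blocks).

Per-block formulas:
  For a 3×3 Jordan block J_3(-2): exp(t · J_3(-2)) = e^(-2t)·(I + t·N + (t^2/2)·N^2), where N is the 3×3 nilpotent shift.

After assembling e^{tJ} and conjugating by P, we get:

e^{tM} =
  [exp(-2*t), t^2*exp(-2*t)/2 + 2*t*exp(-2*t), t^2*exp(-2*t)/2 + t*exp(-2*t)]
  [0, t*exp(-2*t) + exp(-2*t), t*exp(-2*t)]
  [0, -t*exp(-2*t), -t*exp(-2*t) + exp(-2*t)]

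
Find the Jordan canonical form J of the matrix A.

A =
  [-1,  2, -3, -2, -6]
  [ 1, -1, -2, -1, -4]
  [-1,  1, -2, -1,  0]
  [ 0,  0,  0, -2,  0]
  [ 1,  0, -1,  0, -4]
J_3(-2) ⊕ J_1(-2) ⊕ J_1(-2)

The characteristic polynomial is
  det(x·I − A) = x^5 + 10*x^4 + 40*x^3 + 80*x^2 + 80*x + 32 = (x + 2)^5

Eigenvalues and multiplicities (the geometric multiplicity of λ is n − rank(A − λI), which equals the number of Jordan blocks for λ):
  λ = -2: algebraic multiplicity = 5, geometric multiplicity = 3

Determining the block sizes for each eigenvalue:
  λ = -2: with am = 5 and gm = 3, the partition is not yet determined (e.g. several partitions of 5 into 3 parts exist). Let N = A − (-2)·I. Computing rank(N^1) = 2, rank(N^2) = 1, rank(N^3) = 0; the number of blocks of size ≥ j is rank(N^{j−1}) − rank(N^j), giving [3, 1, 1]. So we have 1 block(s) of size 3, 2 block(s) of size 1 → block sizes [3, 1, 1]

Assembling the blocks gives a Jordan form
J =
  [-2,  1,  0,  0,  0]
  [ 0, -2,  1,  0,  0]
  [ 0,  0, -2,  0,  0]
  [ 0,  0,  0, -2,  0]
  [ 0,  0,  0,  0, -2]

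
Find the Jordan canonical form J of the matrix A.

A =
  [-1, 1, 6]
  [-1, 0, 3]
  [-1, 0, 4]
J_3(1)

The characteristic polynomial is
  det(x·I − A) = x^3 - 3*x^2 + 3*x - 1 = (x - 1)^3

Eigenvalues and multiplicities (the geometric multiplicity of λ is n − rank(A − λI), which equals the number of Jordan blocks for λ):
  λ = 1: algebraic multiplicity = 3, geometric multiplicity = 1

Determining the block sizes for each eigenvalue:
  λ = 1: one block (gm = 1), so the single block has size am = 3 → block sizes [3]

Assembling the blocks gives a Jordan form
J =
  [1, 1, 0]
  [0, 1, 1]
  [0, 0, 1]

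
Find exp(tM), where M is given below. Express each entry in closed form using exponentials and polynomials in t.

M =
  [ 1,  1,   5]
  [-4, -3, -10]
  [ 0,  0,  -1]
e^{tM} =
  [2*t*exp(-t) + exp(-t), t*exp(-t), 5*t*exp(-t)]
  [-4*t*exp(-t), -2*t*exp(-t) + exp(-t), -10*t*exp(-t)]
  [0, 0, exp(-t)]

Strategy: write M = P · J · P⁻¹ where J is a Jordan canonical form, so e^{tM} = P · e^{tJ} · P⁻¹, and e^{tJ} can be computed block-by-block.

M has Jordan form
J =
  [-1,  1,  0]
  [ 0, -1,  0]
  [ 0,  0, -1]
(up to reordering of blocks).

Per-block formulas:
  For a 2×2 Jordan block J_2(-1): exp(t · J_2(-1)) = e^(-1t)·(I + t·N), where N is the 2×2 nilpotent shift.
  For a 1×1 block at λ = -1: exp(t · [-1]) = [e^(-1t)].

After assembling e^{tJ} and conjugating by P, we get:

e^{tM} =
  [2*t*exp(-t) + exp(-t), t*exp(-t), 5*t*exp(-t)]
  [-4*t*exp(-t), -2*t*exp(-t) + exp(-t), -10*t*exp(-t)]
  [0, 0, exp(-t)]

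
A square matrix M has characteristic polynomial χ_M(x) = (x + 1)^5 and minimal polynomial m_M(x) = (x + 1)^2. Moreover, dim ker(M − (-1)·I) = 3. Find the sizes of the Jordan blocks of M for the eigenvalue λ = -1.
Block sizes for λ = -1: [2, 2, 1]

Step 1 — from the characteristic polynomial, algebraic multiplicity of λ = -1 is 5. From dim ker(M − (-1)·I) = 3, there are exactly 3 Jordan blocks for λ = -1.
Step 2 — from the minimal polynomial, the factor (x + 1)^2 tells us the largest block for λ = -1 has size 2.
Step 3 — with total size 5, 3 blocks, and largest block 2, the block sizes (in nonincreasing order) are [2, 2, 1].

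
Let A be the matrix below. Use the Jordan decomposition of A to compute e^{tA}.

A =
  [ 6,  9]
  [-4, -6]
e^{tA} =
  [6*t + 1, 9*t]
  [-4*t, 1 - 6*t]

Strategy: write A = P · J · P⁻¹ where J is a Jordan canonical form, so e^{tA} = P · e^{tJ} · P⁻¹, and e^{tJ} can be computed block-by-block.

A has Jordan form
J =
  [0, 1]
  [0, 0]
(up to reordering of blocks).

Per-block formulas:
  For a 2×2 Jordan block J_2(0): exp(t · J_2(0)) = e^(0t)·(I + t·N), where N is the 2×2 nilpotent shift.

After assembling e^{tJ} and conjugating by P, we get:

e^{tA} =
  [6*t + 1, 9*t]
  [-4*t, 1 - 6*t]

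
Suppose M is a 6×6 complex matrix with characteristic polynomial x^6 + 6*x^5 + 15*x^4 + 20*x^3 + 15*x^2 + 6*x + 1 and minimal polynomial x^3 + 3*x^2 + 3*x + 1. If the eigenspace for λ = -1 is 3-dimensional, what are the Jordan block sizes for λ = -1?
Block sizes for λ = -1: [3, 2, 1]

Step 1 — from the characteristic polynomial, algebraic multiplicity of λ = -1 is 6. From dim ker(M − (-1)·I) = 3, there are exactly 3 Jordan blocks for λ = -1.
Step 2 — from the minimal polynomial, the factor (x + 1)^3 tells us the largest block for λ = -1 has size 3.
Step 3 — with total size 6, 3 blocks, and largest block 3, the block sizes (in nonincreasing order) are [3, 2, 1].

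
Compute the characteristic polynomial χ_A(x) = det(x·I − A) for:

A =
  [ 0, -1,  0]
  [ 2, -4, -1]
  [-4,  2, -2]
x^3 + 6*x^2 + 12*x + 8

Expanding det(x·I − A) (e.g. by cofactor expansion or by noting that A is similar to its Jordan form J, which has the same characteristic polynomial as A) gives
  χ_A(x) = x^3 + 6*x^2 + 12*x + 8
which factors as (x + 2)^3. The eigenvalues (with algebraic multiplicities) are λ = -2 with multiplicity 3.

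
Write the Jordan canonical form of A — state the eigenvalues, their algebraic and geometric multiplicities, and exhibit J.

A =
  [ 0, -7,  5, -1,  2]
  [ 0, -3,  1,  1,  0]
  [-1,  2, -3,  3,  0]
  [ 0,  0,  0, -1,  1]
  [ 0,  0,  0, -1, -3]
J_3(-2) ⊕ J_2(-2)

The characteristic polynomial is
  det(x·I − A) = x^5 + 10*x^4 + 40*x^3 + 80*x^2 + 80*x + 32 = (x + 2)^5

Eigenvalues and multiplicities (the geometric multiplicity of λ is n − rank(A − λI), which equals the number of Jordan blocks for λ):
  λ = -2: algebraic multiplicity = 5, geometric multiplicity = 2

Determining the block sizes for each eigenvalue:
  λ = -2: with am = 5 and gm = 2, the partition is not yet determined (e.g. several partitions of 5 into 2 parts exist). Let N = A − (-2)·I. Computing rank(N^1) = 3, rank(N^2) = 1, rank(N^3) = 0; the number of blocks of size ≥ j is rank(N^{j−1}) − rank(N^j), giving [2, 2, 1]. So we have 1 block(s) of size 3, 1 block(s) of size 2 → block sizes [3, 2]

Assembling the blocks gives a Jordan form
J =
  [-2,  1,  0,  0,  0]
  [ 0, -2,  1,  0,  0]
  [ 0,  0, -2,  0,  0]
  [ 0,  0,  0, -2,  1]
  [ 0,  0,  0,  0, -2]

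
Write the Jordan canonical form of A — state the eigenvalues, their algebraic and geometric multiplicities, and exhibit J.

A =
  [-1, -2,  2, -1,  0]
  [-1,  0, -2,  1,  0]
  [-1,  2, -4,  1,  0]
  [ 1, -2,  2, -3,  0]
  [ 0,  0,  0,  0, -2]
J_2(-2) ⊕ J_1(-2) ⊕ J_1(-2) ⊕ J_1(-2)

The characteristic polynomial is
  det(x·I − A) = x^5 + 10*x^4 + 40*x^3 + 80*x^2 + 80*x + 32 = (x + 2)^5

Eigenvalues and multiplicities (the geometric multiplicity of λ is n − rank(A − λI), which equals the number of Jordan blocks for λ):
  λ = -2: algebraic multiplicity = 5, geometric multiplicity = 4

Determining the block sizes for each eigenvalue:
  λ = -2: 4 blocks summing to 5 forces exactly one block of size 2 and the rest size 1 → block sizes [2, 1, 1, 1]

Assembling the blocks gives a Jordan form
J =
  [-2,  1,  0,  0,  0]
  [ 0, -2,  0,  0,  0]
  [ 0,  0, -2,  0,  0]
  [ 0,  0,  0, -2,  0]
  [ 0,  0,  0,  0, -2]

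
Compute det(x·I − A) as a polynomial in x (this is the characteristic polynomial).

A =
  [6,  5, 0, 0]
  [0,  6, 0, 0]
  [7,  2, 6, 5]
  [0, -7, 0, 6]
x^4 - 24*x^3 + 216*x^2 - 864*x + 1296

Expanding det(x·I − A) (e.g. by cofactor expansion or by noting that A is similar to its Jordan form J, which has the same characteristic polynomial as A) gives
  χ_A(x) = x^4 - 24*x^3 + 216*x^2 - 864*x + 1296
which factors as (x - 6)^4. The eigenvalues (with algebraic multiplicities) are λ = 6 with multiplicity 4.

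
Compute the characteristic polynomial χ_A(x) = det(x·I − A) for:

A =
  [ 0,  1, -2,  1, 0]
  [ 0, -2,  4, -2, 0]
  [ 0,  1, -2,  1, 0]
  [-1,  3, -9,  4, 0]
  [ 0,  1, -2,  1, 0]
x^5

Expanding det(x·I − A) (e.g. by cofactor expansion or by noting that A is similar to its Jordan form J, which has the same characteristic polynomial as A) gives
  χ_A(x) = x^5
which factors as x^5. The eigenvalues (with algebraic multiplicities) are λ = 0 with multiplicity 5.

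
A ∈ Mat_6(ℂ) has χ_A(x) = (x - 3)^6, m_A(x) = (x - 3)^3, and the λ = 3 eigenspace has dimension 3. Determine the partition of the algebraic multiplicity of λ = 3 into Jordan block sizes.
Block sizes for λ = 3: [3, 2, 1]

Step 1 — from the characteristic polynomial, algebraic multiplicity of λ = 3 is 6. From dim ker(A − (3)·I) = 3, there are exactly 3 Jordan blocks for λ = 3.
Step 2 — from the minimal polynomial, the factor (x − 3)^3 tells us the largest block for λ = 3 has size 3.
Step 3 — with total size 6, 3 blocks, and largest block 3, the block sizes (in nonincreasing order) are [3, 2, 1].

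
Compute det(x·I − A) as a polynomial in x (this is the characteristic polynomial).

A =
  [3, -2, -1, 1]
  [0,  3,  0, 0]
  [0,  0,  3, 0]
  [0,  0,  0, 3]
x^4 - 12*x^3 + 54*x^2 - 108*x + 81

Expanding det(x·I − A) (e.g. by cofactor expansion or by noting that A is similar to its Jordan form J, which has the same characteristic polynomial as A) gives
  χ_A(x) = x^4 - 12*x^3 + 54*x^2 - 108*x + 81
which factors as (x - 3)^4. The eigenvalues (with algebraic multiplicities) are λ = 3 with multiplicity 4.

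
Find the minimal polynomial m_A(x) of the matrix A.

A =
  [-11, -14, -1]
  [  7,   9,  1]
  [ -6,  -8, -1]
x^3 + 3*x^2 + 3*x + 1

The characteristic polynomial is χ_A(x) = (x + 1)^3, so the eigenvalues are known. The minimal polynomial is
  m_A(x) = Π_λ (x − λ)^{k_λ}
where k_λ is the size of the *largest* Jordan block for λ (equivalently, the smallest k with (A − λI)^k v = 0 for every generalised eigenvector v of λ).

  λ = -1: largest Jordan block has size 3, contributing (x + 1)^3

So m_A(x) = (x + 1)^3 = x^3 + 3*x^2 + 3*x + 1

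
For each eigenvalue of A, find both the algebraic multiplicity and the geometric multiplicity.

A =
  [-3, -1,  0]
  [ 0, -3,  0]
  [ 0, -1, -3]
λ = -3: alg = 3, geom = 2

Step 1 — factor the characteristic polynomial to read off the algebraic multiplicities:
  χ_A(x) = (x + 3)^3

Step 2 — compute geometric multiplicities via the rank-nullity identity g(λ) = n − rank(A − λI):
  rank(A − (-3)·I) = 1, so dim ker(A − (-3)·I) = n − 1 = 2

Summary:
  λ = -3: algebraic multiplicity = 3, geometric multiplicity = 2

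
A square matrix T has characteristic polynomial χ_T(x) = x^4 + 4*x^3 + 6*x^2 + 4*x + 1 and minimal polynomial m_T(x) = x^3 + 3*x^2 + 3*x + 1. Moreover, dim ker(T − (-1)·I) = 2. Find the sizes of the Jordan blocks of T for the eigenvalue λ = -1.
Block sizes for λ = -1: [3, 1]

Step 1 — from the characteristic polynomial, algebraic multiplicity of λ = -1 is 4. From dim ker(T − (-1)·I) = 2, there are exactly 2 Jordan blocks for λ = -1.
Step 2 — from the minimal polynomial, the factor (x + 1)^3 tells us the largest block for λ = -1 has size 3.
Step 3 — with total size 4, 2 blocks, and largest block 3, the block sizes (in nonincreasing order) are [3, 1].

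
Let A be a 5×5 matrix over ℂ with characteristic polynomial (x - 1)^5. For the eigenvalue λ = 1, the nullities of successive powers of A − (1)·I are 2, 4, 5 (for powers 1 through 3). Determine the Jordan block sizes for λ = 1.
Block sizes for λ = 1: [3, 2]

From the dimensions of kernels of powers, the number of Jordan blocks of size at least j is d_j − d_{j−1} where d_j = dim ker(N^j) (with d_0 = 0). Computing the differences gives [2, 2, 1].
The number of blocks of size exactly k is (#blocks of size ≥ k) − (#blocks of size ≥ k + 1), so the partition is: 1 block(s) of size 2, 1 block(s) of size 3.
In nonincreasing order the block sizes are [3, 2].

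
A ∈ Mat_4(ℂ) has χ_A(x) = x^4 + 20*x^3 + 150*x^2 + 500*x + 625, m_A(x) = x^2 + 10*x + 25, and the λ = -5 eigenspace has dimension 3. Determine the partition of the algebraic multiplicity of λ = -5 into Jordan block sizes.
Block sizes for λ = -5: [2, 1, 1]

Step 1 — from the characteristic polynomial, algebraic multiplicity of λ = -5 is 4. From dim ker(A − (-5)·I) = 3, there are exactly 3 Jordan blocks for λ = -5.
Step 2 — from the minimal polynomial, the factor (x + 5)^2 tells us the largest block for λ = -5 has size 2.
Step 3 — with total size 4, 3 blocks, and largest block 2, the block sizes (in nonincreasing order) are [2, 1, 1].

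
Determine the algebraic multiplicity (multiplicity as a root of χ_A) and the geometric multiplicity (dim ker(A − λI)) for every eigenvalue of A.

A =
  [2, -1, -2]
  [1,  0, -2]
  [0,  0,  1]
λ = 1: alg = 3, geom = 2

Step 1 — factor the characteristic polynomial to read off the algebraic multiplicities:
  χ_A(x) = (x - 1)^3

Step 2 — compute geometric multiplicities via the rank-nullity identity g(λ) = n − rank(A − λI):
  rank(A − (1)·I) = 1, so dim ker(A − (1)·I) = n − 1 = 2

Summary:
  λ = 1: algebraic multiplicity = 3, geometric multiplicity = 2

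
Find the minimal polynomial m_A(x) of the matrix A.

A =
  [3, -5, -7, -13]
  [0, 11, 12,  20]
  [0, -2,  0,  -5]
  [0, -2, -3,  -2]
x^2 - 6*x + 9

The characteristic polynomial is χ_A(x) = (x - 3)^4, so the eigenvalues are known. The minimal polynomial is
  m_A(x) = Π_λ (x − λ)^{k_λ}
where k_λ is the size of the *largest* Jordan block for λ (equivalently, the smallest k with (A − λI)^k v = 0 for every generalised eigenvector v of λ).

  λ = 3: largest Jordan block has size 2, contributing (x − 3)^2

So m_A(x) = (x - 3)^2 = x^2 - 6*x + 9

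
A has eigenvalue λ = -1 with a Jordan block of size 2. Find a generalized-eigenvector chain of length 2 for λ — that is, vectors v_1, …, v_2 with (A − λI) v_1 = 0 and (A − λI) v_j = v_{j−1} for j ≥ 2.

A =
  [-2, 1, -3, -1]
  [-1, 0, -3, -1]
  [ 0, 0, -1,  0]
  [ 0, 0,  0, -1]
A Jordan chain for λ = -1 of length 2:
v_1 = (-1, -1, 0, 0)ᵀ
v_2 = (1, 0, 0, 0)ᵀ

Let N = A − (-1)·I. We want v_2 with N^2 v_2 = 0 but N^1 v_2 ≠ 0; then v_{j-1} := N · v_j for j = 2, …, 2.

Pick v_2 = (1, 0, 0, 0)ᵀ.
Then v_1 = N · v_2 = (-1, -1, 0, 0)ᵀ.

Sanity check: (A − (-1)·I) v_1 = (0, 0, 0, 0)ᵀ = 0. ✓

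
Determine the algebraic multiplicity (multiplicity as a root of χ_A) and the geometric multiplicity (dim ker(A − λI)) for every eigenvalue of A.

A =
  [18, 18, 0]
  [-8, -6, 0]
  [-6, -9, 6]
λ = 6: alg = 3, geom = 2

Step 1 — factor the characteristic polynomial to read off the algebraic multiplicities:
  χ_A(x) = (x - 6)^3

Step 2 — compute geometric multiplicities via the rank-nullity identity g(λ) = n − rank(A − λI):
  rank(A − (6)·I) = 1, so dim ker(A − (6)·I) = n − 1 = 2

Summary:
  λ = 6: algebraic multiplicity = 3, geometric multiplicity = 2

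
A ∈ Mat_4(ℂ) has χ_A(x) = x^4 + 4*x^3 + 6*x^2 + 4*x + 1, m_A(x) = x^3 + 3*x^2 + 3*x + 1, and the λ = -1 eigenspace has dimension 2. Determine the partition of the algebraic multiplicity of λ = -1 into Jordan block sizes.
Block sizes for λ = -1: [3, 1]

Step 1 — from the characteristic polynomial, algebraic multiplicity of λ = -1 is 4. From dim ker(A − (-1)·I) = 2, there are exactly 2 Jordan blocks for λ = -1.
Step 2 — from the minimal polynomial, the factor (x + 1)^3 tells us the largest block for λ = -1 has size 3.
Step 3 — with total size 4, 2 blocks, and largest block 3, the block sizes (in nonincreasing order) are [3, 1].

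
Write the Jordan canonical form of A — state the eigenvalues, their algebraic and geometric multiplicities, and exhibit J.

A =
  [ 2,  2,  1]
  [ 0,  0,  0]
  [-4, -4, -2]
J_2(0) ⊕ J_1(0)

The characteristic polynomial is
  det(x·I − A) = x^3

Eigenvalues and multiplicities (the geometric multiplicity of λ is n − rank(A − λI), which equals the number of Jordan blocks for λ):
  λ = 0: algebraic multiplicity = 3, geometric multiplicity = 2

Determining the block sizes for each eigenvalue:
  λ = 0: 2 blocks summing to 3 forces exactly one block of size 2 and the rest size 1 → block sizes [2, 1]

Assembling the blocks gives a Jordan form
J =
  [0, 1, 0]
  [0, 0, 0]
  [0, 0, 0]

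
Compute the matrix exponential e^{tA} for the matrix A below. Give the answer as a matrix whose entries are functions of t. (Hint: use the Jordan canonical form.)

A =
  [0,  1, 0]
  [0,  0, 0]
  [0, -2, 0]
e^{tA} =
  [1, t, 0]
  [0, 1, 0]
  [0, -2*t, 1]

Strategy: write A = P · J · P⁻¹ where J is a Jordan canonical form, so e^{tA} = P · e^{tJ} · P⁻¹, and e^{tJ} can be computed block-by-block.

A has Jordan form
J =
  [0, 1, 0]
  [0, 0, 0]
  [0, 0, 0]
(up to reordering of blocks).

Per-block formulas:
  For a 2×2 Jordan block J_2(0): exp(t · J_2(0)) = e^(0t)·(I + t·N), where N is the 2×2 nilpotent shift.
  For a 1×1 block at λ = 0: exp(t · [0]) = [e^(0t)].

After assembling e^{tJ} and conjugating by P, we get:

e^{tA} =
  [1, t, 0]
  [0, 1, 0]
  [0, -2*t, 1]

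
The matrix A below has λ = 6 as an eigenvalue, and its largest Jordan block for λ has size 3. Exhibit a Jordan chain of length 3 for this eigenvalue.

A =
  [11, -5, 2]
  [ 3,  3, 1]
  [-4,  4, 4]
A Jordan chain for λ = 6 of length 3:
v_1 = (2, 2, 0)ᵀ
v_2 = (5, 3, -4)ᵀ
v_3 = (1, 0, 0)ᵀ

Let N = A − (6)·I. We want v_3 with N^3 v_3 = 0 but N^2 v_3 ≠ 0; then v_{j-1} := N · v_j for j = 3, …, 2.

Pick v_3 = (1, 0, 0)ᵀ.
Then v_2 = N · v_3 = (5, 3, -4)ᵀ.
Then v_1 = N · v_2 = (2, 2, 0)ᵀ.

Sanity check: (A − (6)·I) v_1 = (0, 0, 0)ᵀ = 0. ✓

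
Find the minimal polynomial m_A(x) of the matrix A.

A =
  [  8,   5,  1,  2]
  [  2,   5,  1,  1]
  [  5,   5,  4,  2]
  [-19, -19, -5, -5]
x^3 - 9*x^2 + 27*x - 27

The characteristic polynomial is χ_A(x) = (x - 3)^4, so the eigenvalues are known. The minimal polynomial is
  m_A(x) = Π_λ (x − λ)^{k_λ}
where k_λ is the size of the *largest* Jordan block for λ (equivalently, the smallest k with (A − λI)^k v = 0 for every generalised eigenvector v of λ).

  λ = 3: largest Jordan block has size 3, contributing (x − 3)^3

So m_A(x) = (x - 3)^3 = x^3 - 9*x^2 + 27*x - 27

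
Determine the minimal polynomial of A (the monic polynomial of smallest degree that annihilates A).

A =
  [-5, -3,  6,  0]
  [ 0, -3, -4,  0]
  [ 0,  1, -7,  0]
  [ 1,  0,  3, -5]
x^2 + 10*x + 25

The characteristic polynomial is χ_A(x) = (x + 5)^4, so the eigenvalues are known. The minimal polynomial is
  m_A(x) = Π_λ (x − λ)^{k_λ}
where k_λ is the size of the *largest* Jordan block for λ (equivalently, the smallest k with (A − λI)^k v = 0 for every generalised eigenvector v of λ).

  λ = -5: largest Jordan block has size 2, contributing (x + 5)^2

So m_A(x) = (x + 5)^2 = x^2 + 10*x + 25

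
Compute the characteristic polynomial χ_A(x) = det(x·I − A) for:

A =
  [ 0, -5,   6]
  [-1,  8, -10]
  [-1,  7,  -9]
x^3 + x^2 - x - 1

Expanding det(x·I − A) (e.g. by cofactor expansion or by noting that A is similar to its Jordan form J, which has the same characteristic polynomial as A) gives
  χ_A(x) = x^3 + x^2 - x - 1
which factors as (x - 1)*(x + 1)^2. The eigenvalues (with algebraic multiplicities) are λ = -1 with multiplicity 2, λ = 1 with multiplicity 1.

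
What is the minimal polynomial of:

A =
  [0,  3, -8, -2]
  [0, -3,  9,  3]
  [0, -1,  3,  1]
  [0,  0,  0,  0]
x^3

The characteristic polynomial is χ_A(x) = x^4, so the eigenvalues are known. The minimal polynomial is
  m_A(x) = Π_λ (x − λ)^{k_λ}
where k_λ is the size of the *largest* Jordan block for λ (equivalently, the smallest k with (A − λI)^k v = 0 for every generalised eigenvector v of λ).

  λ = 0: largest Jordan block has size 3, contributing (x − 0)^3

So m_A(x) = x^3 = x^3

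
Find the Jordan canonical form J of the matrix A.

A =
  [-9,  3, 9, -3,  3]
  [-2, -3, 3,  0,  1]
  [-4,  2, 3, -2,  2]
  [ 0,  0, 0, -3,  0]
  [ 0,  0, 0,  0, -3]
J_3(-3) ⊕ J_1(-3) ⊕ J_1(-3)

The characteristic polynomial is
  det(x·I − A) = x^5 + 15*x^4 + 90*x^3 + 270*x^2 + 405*x + 243 = (x + 3)^5

Eigenvalues and multiplicities (the geometric multiplicity of λ is n − rank(A − λI), which equals the number of Jordan blocks for λ):
  λ = -3: algebraic multiplicity = 5, geometric multiplicity = 3

Determining the block sizes for each eigenvalue:
  λ = -3: with am = 5 and gm = 3, the partition is not yet determined (e.g. several partitions of 5 into 3 parts exist). Let N = A − (-3)·I. Computing rank(N^1) = 2, rank(N^2) = 1, rank(N^3) = 0; the number of blocks of size ≥ j is rank(N^{j−1}) − rank(N^j), giving [3, 1, 1]. So we have 1 block(s) of size 3, 2 block(s) of size 1 → block sizes [3, 1, 1]

Assembling the blocks gives a Jordan form
J =
  [-3,  1,  0,  0,  0]
  [ 0, -3,  1,  0,  0]
  [ 0,  0, -3,  0,  0]
  [ 0,  0,  0, -3,  0]
  [ 0,  0,  0,  0, -3]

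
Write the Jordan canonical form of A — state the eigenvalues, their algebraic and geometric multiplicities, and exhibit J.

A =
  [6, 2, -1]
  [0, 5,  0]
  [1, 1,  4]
J_3(5)

The characteristic polynomial is
  det(x·I − A) = x^3 - 15*x^2 + 75*x - 125 = (x - 5)^3

Eigenvalues and multiplicities (the geometric multiplicity of λ is n − rank(A − λI), which equals the number of Jordan blocks for λ):
  λ = 5: algebraic multiplicity = 3, geometric multiplicity = 1

Determining the block sizes for each eigenvalue:
  λ = 5: one block (gm = 1), so the single block has size am = 3 → block sizes [3]

Assembling the blocks gives a Jordan form
J =
  [5, 1, 0]
  [0, 5, 1]
  [0, 0, 5]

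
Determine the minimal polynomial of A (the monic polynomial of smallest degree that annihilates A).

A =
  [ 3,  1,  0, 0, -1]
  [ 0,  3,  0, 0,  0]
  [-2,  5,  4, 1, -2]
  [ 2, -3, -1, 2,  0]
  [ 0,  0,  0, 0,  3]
x^2 - 6*x + 9

The characteristic polynomial is χ_A(x) = (x - 3)^5, so the eigenvalues are known. The minimal polynomial is
  m_A(x) = Π_λ (x − λ)^{k_λ}
where k_λ is the size of the *largest* Jordan block for λ (equivalently, the smallest k with (A − λI)^k v = 0 for every generalised eigenvector v of λ).

  λ = 3: largest Jordan block has size 2, contributing (x − 3)^2

So m_A(x) = (x - 3)^2 = x^2 - 6*x + 9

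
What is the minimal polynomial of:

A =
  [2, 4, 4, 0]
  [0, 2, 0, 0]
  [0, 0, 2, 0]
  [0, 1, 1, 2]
x^2 - 4*x + 4

The characteristic polynomial is χ_A(x) = (x - 2)^4, so the eigenvalues are known. The minimal polynomial is
  m_A(x) = Π_λ (x − λ)^{k_λ}
where k_λ is the size of the *largest* Jordan block for λ (equivalently, the smallest k with (A − λI)^k v = 0 for every generalised eigenvector v of λ).

  λ = 2: largest Jordan block has size 2, contributing (x − 2)^2

So m_A(x) = (x - 2)^2 = x^2 - 4*x + 4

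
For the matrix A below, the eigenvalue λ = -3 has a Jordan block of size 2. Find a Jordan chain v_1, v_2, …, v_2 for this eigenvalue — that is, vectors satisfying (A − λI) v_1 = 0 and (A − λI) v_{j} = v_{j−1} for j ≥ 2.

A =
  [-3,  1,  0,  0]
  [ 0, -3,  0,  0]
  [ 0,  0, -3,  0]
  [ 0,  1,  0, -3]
A Jordan chain for λ = -3 of length 2:
v_1 = (1, 0, 0, 1)ᵀ
v_2 = (0, 1, 0, 0)ᵀ

Let N = A − (-3)·I. We want v_2 with N^2 v_2 = 0 but N^1 v_2 ≠ 0; then v_{j-1} := N · v_j for j = 2, …, 2.

Pick v_2 = (0, 1, 0, 0)ᵀ.
Then v_1 = N · v_2 = (1, 0, 0, 1)ᵀ.

Sanity check: (A − (-3)·I) v_1 = (0, 0, 0, 0)ᵀ = 0. ✓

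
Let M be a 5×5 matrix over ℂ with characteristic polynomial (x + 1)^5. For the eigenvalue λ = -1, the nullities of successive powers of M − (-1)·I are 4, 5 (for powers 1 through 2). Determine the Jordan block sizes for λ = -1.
Block sizes for λ = -1: [2, 1, 1, 1]

From the dimensions of kernels of powers, the number of Jordan blocks of size at least j is d_j − d_{j−1} where d_j = dim ker(N^j) (with d_0 = 0). Computing the differences gives [4, 1].
The number of blocks of size exactly k is (#blocks of size ≥ k) − (#blocks of size ≥ k + 1), so the partition is: 3 block(s) of size 1, 1 block(s) of size 2.
In nonincreasing order the block sizes are [2, 1, 1, 1].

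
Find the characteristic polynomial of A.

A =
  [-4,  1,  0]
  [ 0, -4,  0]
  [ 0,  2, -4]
x^3 + 12*x^2 + 48*x + 64

Expanding det(x·I − A) (e.g. by cofactor expansion or by noting that A is similar to its Jordan form J, which has the same characteristic polynomial as A) gives
  χ_A(x) = x^3 + 12*x^2 + 48*x + 64
which factors as (x + 4)^3. The eigenvalues (with algebraic multiplicities) are λ = -4 with multiplicity 3.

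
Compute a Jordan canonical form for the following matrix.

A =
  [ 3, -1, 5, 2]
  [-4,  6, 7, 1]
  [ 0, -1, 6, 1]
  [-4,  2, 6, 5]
J_2(5) ⊕ J_2(5)

The characteristic polynomial is
  det(x·I − A) = x^4 - 20*x^3 + 150*x^2 - 500*x + 625 = (x - 5)^4

Eigenvalues and multiplicities (the geometric multiplicity of λ is n − rank(A − λI), which equals the number of Jordan blocks for λ):
  λ = 5: algebraic multiplicity = 4, geometric multiplicity = 2

Determining the block sizes for each eigenvalue:
  λ = 5: with am = 4 and gm = 2, the partition is not yet determined (e.g. several partitions of 4 into 2 parts exist). Let N = A − (5)·I. Computing rank(N^1) = 2, rank(N^2) = 0; the number of blocks of size ≥ j is rank(N^{j−1}) − rank(N^j), giving [2, 2]. So we have 2 block(s) of size 2 → block sizes [2, 2]

Assembling the blocks gives a Jordan form
J =
  [5, 1, 0, 0]
  [0, 5, 0, 0]
  [0, 0, 5, 1]
  [0, 0, 0, 5]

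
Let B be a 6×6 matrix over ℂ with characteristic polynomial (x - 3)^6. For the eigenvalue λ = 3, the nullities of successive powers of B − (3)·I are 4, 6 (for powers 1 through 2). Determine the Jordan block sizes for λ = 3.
Block sizes for λ = 3: [2, 2, 1, 1]

From the dimensions of kernels of powers, the number of Jordan blocks of size at least j is d_j − d_{j−1} where d_j = dim ker(N^j) (with d_0 = 0). Computing the differences gives [4, 2].
The number of blocks of size exactly k is (#blocks of size ≥ k) − (#blocks of size ≥ k + 1), so the partition is: 2 block(s) of size 1, 2 block(s) of size 2.
In nonincreasing order the block sizes are [2, 2, 1, 1].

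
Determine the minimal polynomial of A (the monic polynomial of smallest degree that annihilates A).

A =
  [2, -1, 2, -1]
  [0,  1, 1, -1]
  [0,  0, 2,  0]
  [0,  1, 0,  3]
x^3 - 6*x^2 + 12*x - 8

The characteristic polynomial is χ_A(x) = (x - 2)^4, so the eigenvalues are known. The minimal polynomial is
  m_A(x) = Π_λ (x − λ)^{k_λ}
where k_λ is the size of the *largest* Jordan block for λ (equivalently, the smallest k with (A − λI)^k v = 0 for every generalised eigenvector v of λ).

  λ = 2: largest Jordan block has size 3, contributing (x − 2)^3

So m_A(x) = (x - 2)^3 = x^3 - 6*x^2 + 12*x - 8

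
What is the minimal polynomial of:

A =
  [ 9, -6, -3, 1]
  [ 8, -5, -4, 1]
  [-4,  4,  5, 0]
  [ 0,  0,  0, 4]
x^3 - 10*x^2 + 33*x - 36

The characteristic polynomial is χ_A(x) = (x - 4)*(x - 3)^3, so the eigenvalues are known. The minimal polynomial is
  m_A(x) = Π_λ (x − λ)^{k_λ}
where k_λ is the size of the *largest* Jordan block for λ (equivalently, the smallest k with (A − λI)^k v = 0 for every generalised eigenvector v of λ).

  λ = 3: largest Jordan block has size 2, contributing (x − 3)^2
  λ = 4: largest Jordan block has size 1, contributing (x − 4)

So m_A(x) = (x - 4)*(x - 3)^2 = x^3 - 10*x^2 + 33*x - 36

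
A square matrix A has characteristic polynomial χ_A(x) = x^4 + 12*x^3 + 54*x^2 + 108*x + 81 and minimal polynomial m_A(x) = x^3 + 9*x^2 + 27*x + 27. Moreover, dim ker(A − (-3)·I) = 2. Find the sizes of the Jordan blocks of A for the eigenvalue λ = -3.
Block sizes for λ = -3: [3, 1]

Step 1 — from the characteristic polynomial, algebraic multiplicity of λ = -3 is 4. From dim ker(A − (-3)·I) = 2, there are exactly 2 Jordan blocks for λ = -3.
Step 2 — from the minimal polynomial, the factor (x + 3)^3 tells us the largest block for λ = -3 has size 3.
Step 3 — with total size 4, 2 blocks, and largest block 3, the block sizes (in nonincreasing order) are [3, 1].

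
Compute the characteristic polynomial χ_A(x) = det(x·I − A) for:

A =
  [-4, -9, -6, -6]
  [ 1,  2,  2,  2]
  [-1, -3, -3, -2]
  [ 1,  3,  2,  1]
x^4 + 4*x^3 + 6*x^2 + 4*x + 1

Expanding det(x·I − A) (e.g. by cofactor expansion or by noting that A is similar to its Jordan form J, which has the same characteristic polynomial as A) gives
  χ_A(x) = x^4 + 4*x^3 + 6*x^2 + 4*x + 1
which factors as (x + 1)^4. The eigenvalues (with algebraic multiplicities) are λ = -1 with multiplicity 4.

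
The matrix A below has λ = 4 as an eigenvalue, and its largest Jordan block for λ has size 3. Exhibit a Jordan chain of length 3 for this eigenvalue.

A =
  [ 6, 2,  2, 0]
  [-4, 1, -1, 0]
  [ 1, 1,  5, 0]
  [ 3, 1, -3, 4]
A Jordan chain for λ = 4 of length 3:
v_1 = (-2, 3, -1, -1)ᵀ
v_2 = (2, -4, 1, 3)ᵀ
v_3 = (1, 0, 0, 0)ᵀ

Let N = A − (4)·I. We want v_3 with N^3 v_3 = 0 but N^2 v_3 ≠ 0; then v_{j-1} := N · v_j for j = 3, …, 2.

Pick v_3 = (1, 0, 0, 0)ᵀ.
Then v_2 = N · v_3 = (2, -4, 1, 3)ᵀ.
Then v_1 = N · v_2 = (-2, 3, -1, -1)ᵀ.

Sanity check: (A − (4)·I) v_1 = (0, 0, 0, 0)ᵀ = 0. ✓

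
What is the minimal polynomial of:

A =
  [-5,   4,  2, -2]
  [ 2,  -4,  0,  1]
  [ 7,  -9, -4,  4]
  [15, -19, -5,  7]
x^4 + 6*x^3 + 12*x^2 + 10*x + 3

The characteristic polynomial is χ_A(x) = (x + 1)^3*(x + 3), so the eigenvalues are known. The minimal polynomial is
  m_A(x) = Π_λ (x − λ)^{k_λ}
where k_λ is the size of the *largest* Jordan block for λ (equivalently, the smallest k with (A − λI)^k v = 0 for every generalised eigenvector v of λ).

  λ = -3: largest Jordan block has size 1, contributing (x + 3)
  λ = -1: largest Jordan block has size 3, contributing (x + 1)^3

So m_A(x) = (x + 1)^3*(x + 3) = x^4 + 6*x^3 + 12*x^2 + 10*x + 3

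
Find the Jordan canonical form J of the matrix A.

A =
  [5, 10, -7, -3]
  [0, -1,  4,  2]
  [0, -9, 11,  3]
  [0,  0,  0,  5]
J_3(5) ⊕ J_1(5)

The characteristic polynomial is
  det(x·I − A) = x^4 - 20*x^3 + 150*x^2 - 500*x + 625 = (x - 5)^4

Eigenvalues and multiplicities (the geometric multiplicity of λ is n − rank(A − λI), which equals the number of Jordan blocks for λ):
  λ = 5: algebraic multiplicity = 4, geometric multiplicity = 2

Determining the block sizes for each eigenvalue:
  λ = 5: with am = 4 and gm = 2, the partition is not yet determined (e.g. several partitions of 4 into 2 parts exist). Let N = A − (5)·I. Computing rank(N^1) = 2, rank(N^2) = 1, rank(N^3) = 0; the number of blocks of size ≥ j is rank(N^{j−1}) − rank(N^j), giving [2, 1, 1]. So we have 1 block(s) of size 3, 1 block(s) of size 1 → block sizes [3, 1]

Assembling the blocks gives a Jordan form
J =
  [5, 1, 0, 0]
  [0, 5, 1, 0]
  [0, 0, 5, 0]
  [0, 0, 0, 5]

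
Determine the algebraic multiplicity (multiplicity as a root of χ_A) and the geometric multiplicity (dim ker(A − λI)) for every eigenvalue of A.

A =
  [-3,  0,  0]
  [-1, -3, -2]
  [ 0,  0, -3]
λ = -3: alg = 3, geom = 2

Step 1 — factor the characteristic polynomial to read off the algebraic multiplicities:
  χ_A(x) = (x + 3)^3

Step 2 — compute geometric multiplicities via the rank-nullity identity g(λ) = n − rank(A − λI):
  rank(A − (-3)·I) = 1, so dim ker(A − (-3)·I) = n − 1 = 2

Summary:
  λ = -3: algebraic multiplicity = 3, geometric multiplicity = 2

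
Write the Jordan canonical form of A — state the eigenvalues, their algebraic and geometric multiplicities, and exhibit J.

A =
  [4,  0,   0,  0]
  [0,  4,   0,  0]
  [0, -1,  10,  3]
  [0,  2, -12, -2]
J_2(4) ⊕ J_1(4) ⊕ J_1(4)

The characteristic polynomial is
  det(x·I − A) = x^4 - 16*x^3 + 96*x^2 - 256*x + 256 = (x - 4)^4

Eigenvalues and multiplicities (the geometric multiplicity of λ is n − rank(A − λI), which equals the number of Jordan blocks for λ):
  λ = 4: algebraic multiplicity = 4, geometric multiplicity = 3

Determining the block sizes for each eigenvalue:
  λ = 4: 3 blocks summing to 4 forces exactly one block of size 2 and the rest size 1 → block sizes [2, 1, 1]

Assembling the blocks gives a Jordan form
J =
  [4, 1, 0, 0]
  [0, 4, 0, 0]
  [0, 0, 4, 0]
  [0, 0, 0, 4]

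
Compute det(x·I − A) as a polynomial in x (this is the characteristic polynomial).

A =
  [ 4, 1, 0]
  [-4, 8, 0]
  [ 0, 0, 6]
x^3 - 18*x^2 + 108*x - 216

Expanding det(x·I − A) (e.g. by cofactor expansion or by noting that A is similar to its Jordan form J, which has the same characteristic polynomial as A) gives
  χ_A(x) = x^3 - 18*x^2 + 108*x - 216
which factors as (x - 6)^3. The eigenvalues (with algebraic multiplicities) are λ = 6 with multiplicity 3.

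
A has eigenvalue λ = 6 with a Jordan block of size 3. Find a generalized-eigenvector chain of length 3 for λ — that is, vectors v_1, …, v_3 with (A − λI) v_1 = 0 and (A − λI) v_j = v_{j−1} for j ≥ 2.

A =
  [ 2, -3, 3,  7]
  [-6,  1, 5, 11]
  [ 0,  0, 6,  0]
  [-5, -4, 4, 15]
A Jordan chain for λ = 6 of length 3:
v_1 = (-1, -1, 0, -1)ᵀ
v_2 = (-4, -6, 0, -5)ᵀ
v_3 = (1, 0, 0, 0)ᵀ

Let N = A − (6)·I. We want v_3 with N^3 v_3 = 0 but N^2 v_3 ≠ 0; then v_{j-1} := N · v_j for j = 3, …, 2.

Pick v_3 = (1, 0, 0, 0)ᵀ.
Then v_2 = N · v_3 = (-4, -6, 0, -5)ᵀ.
Then v_1 = N · v_2 = (-1, -1, 0, -1)ᵀ.

Sanity check: (A − (6)·I) v_1 = (0, 0, 0, 0)ᵀ = 0. ✓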